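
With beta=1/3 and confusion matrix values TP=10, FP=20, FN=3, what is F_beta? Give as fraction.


P = TP/(TP+FP) = 10/30 = 1/3
R = TP/(TP+FN) = 10/13 = 10/13
beta^2 = 1/3^2 = 1/9
(1 + beta^2) = 10/9
Numerator = (1+beta^2)*P*R = 100/351
Denominator = beta^2*P + R = 1/27 + 10/13 = 283/351
F_beta = 100/283

100/283


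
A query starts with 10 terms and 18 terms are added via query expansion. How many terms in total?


Original terms: 10
Expansion terms: 18
Total = 10 + 18 = 28

28


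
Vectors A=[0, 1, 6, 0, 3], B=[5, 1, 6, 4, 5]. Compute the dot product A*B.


Dot product = sum of element-wise products
A[0]*B[0] = 0*5 = 0
A[1]*B[1] = 1*1 = 1
A[2]*B[2] = 6*6 = 36
A[3]*B[3] = 0*4 = 0
A[4]*B[4] = 3*5 = 15
Sum = 0 + 1 + 36 + 0 + 15 = 52

52


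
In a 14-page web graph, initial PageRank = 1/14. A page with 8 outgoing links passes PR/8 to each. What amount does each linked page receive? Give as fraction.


Initial PR = 1/14 = 1/14
Outlinks = 8
Contribution per link = PR / outlinks
= 1/14 / 8
= 1/112

1/112


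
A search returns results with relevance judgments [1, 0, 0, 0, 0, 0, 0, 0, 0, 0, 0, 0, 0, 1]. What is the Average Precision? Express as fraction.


Computing P@k for each relevant position:
Position 1: relevant, P@1 = 1/1 = 1
Position 2: not relevant
Position 3: not relevant
Position 4: not relevant
Position 5: not relevant
Position 6: not relevant
Position 7: not relevant
Position 8: not relevant
Position 9: not relevant
Position 10: not relevant
Position 11: not relevant
Position 12: not relevant
Position 13: not relevant
Position 14: relevant, P@14 = 2/14 = 1/7
Sum of P@k = 1 + 1/7 = 8/7
AP = 8/7 / 2 = 4/7

4/7


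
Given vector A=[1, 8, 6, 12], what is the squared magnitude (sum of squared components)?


|A|^2 = sum of squared components
A[0]^2 = 1^2 = 1
A[1]^2 = 8^2 = 64
A[2]^2 = 6^2 = 36
A[3]^2 = 12^2 = 144
Sum = 1 + 64 + 36 + 144 = 245

245


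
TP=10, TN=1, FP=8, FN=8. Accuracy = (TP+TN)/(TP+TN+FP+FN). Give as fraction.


Accuracy = (TP + TN) / (TP + TN + FP + FN)
TP + TN = 10 + 1 = 11
Total = 10 + 1 + 8 + 8 = 27
Accuracy = 11 / 27 = 11/27

11/27


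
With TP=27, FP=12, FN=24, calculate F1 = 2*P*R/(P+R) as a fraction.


F1 = 2 * P * R / (P + R)
P = TP/(TP+FP) = 27/39 = 9/13
R = TP/(TP+FN) = 27/51 = 9/17
2 * P * R = 2 * 9/13 * 9/17 = 162/221
P + R = 9/13 + 9/17 = 270/221
F1 = 162/221 / 270/221 = 3/5

3/5


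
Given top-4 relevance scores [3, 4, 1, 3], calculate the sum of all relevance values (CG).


Cumulative Gain = sum of relevance scores
Position 1: rel=3, running sum=3
Position 2: rel=4, running sum=7
Position 3: rel=1, running sum=8
Position 4: rel=3, running sum=11
CG = 11

11


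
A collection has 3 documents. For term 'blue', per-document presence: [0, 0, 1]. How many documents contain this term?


Checking each document for 'blue':
Doc 1: absent
Doc 2: absent
Doc 3: present
df = sum of presences = 0 + 0 + 1 = 1

1


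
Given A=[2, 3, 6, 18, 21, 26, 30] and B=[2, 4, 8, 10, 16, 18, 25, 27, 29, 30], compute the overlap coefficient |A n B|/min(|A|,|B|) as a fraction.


A intersect B = [2, 18, 30]
|A intersect B| = 3
min(|A|, |B|) = min(7, 10) = 7
Overlap = 3 / 7 = 3/7

3/7


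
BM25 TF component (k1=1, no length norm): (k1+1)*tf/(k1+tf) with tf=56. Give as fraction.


BM25 TF component = (k1+1)*tf / (k1+tf)
k1 = 1, tf = 56
Numerator = (1+1)*56 = 112
Denominator = 1 + 56 = 57
= 112/57 = 112/57

112/57


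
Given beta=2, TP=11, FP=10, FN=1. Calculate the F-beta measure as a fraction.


P = TP/(TP+FP) = 11/21 = 11/21
R = TP/(TP+FN) = 11/12 = 11/12
beta^2 = 2^2 = 4
(1 + beta^2) = 5
Numerator = (1+beta^2)*P*R = 605/252
Denominator = beta^2*P + R = 44/21 + 11/12 = 253/84
F_beta = 55/69

55/69


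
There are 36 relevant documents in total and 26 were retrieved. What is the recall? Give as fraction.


Recall = retrieved_relevant / total_relevant
= 26 / 36
= 26 / (26 + 10)
= 13/18

13/18


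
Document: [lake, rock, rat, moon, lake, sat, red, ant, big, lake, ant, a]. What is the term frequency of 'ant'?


Document has 12 words
Scanning for 'ant':
Found at positions: [7, 10]
Count = 2

2


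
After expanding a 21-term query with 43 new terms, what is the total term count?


Original terms: 21
Expansion terms: 43
Total = 21 + 43 = 64

64


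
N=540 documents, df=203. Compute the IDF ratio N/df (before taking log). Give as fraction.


IDF ratio = N / df
= 540 / 203
= 540/203

540/203


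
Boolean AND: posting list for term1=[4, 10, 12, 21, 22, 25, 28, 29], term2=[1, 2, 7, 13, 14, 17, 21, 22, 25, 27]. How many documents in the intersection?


Boolean AND: find intersection of posting lists
term1 docs: [4, 10, 12, 21, 22, 25, 28, 29]
term2 docs: [1, 2, 7, 13, 14, 17, 21, 22, 25, 27]
Intersection: [21, 22, 25]
|intersection| = 3

3


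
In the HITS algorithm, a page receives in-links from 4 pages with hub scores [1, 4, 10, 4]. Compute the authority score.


Authority = sum of hub scores of in-linkers
In-link 1: hub score = 1
In-link 2: hub score = 4
In-link 3: hub score = 10
In-link 4: hub score = 4
Authority = 1 + 4 + 10 + 4 = 19

19


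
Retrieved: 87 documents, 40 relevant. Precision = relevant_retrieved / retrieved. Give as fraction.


Precision = relevant_retrieved / total_retrieved
= 40 / 87
= 40 / (40 + 47)
= 40/87

40/87


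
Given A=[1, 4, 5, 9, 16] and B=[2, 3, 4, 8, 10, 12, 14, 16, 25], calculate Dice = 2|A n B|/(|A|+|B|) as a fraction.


A intersect B = [4, 16]
|A intersect B| = 2
|A| = 5, |B| = 9
Dice = 2*2 / (5+9)
= 4 / 14 = 2/7

2/7


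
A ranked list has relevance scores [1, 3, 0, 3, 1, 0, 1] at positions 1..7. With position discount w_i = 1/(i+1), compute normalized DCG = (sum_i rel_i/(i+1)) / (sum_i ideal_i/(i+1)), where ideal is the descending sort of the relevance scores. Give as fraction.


Position discount weights w_i = 1/(i+1) for i=1..7:
Weights = [1/2, 1/3, 1/4, 1/5, 1/6, 1/7, 1/8]
Actual relevance: [1, 3, 0, 3, 1, 0, 1]
DCG = 1/2 + 3/3 + 0/4 + 3/5 + 1/6 + 0/7 + 1/8 = 287/120
Ideal relevance (sorted desc): [3, 3, 1, 1, 1, 0, 0]
Ideal DCG = 3/2 + 3/3 + 1/4 + 1/5 + 1/6 + 0/7 + 0/8 = 187/60
nDCG = DCG / ideal_DCG = 287/120 / 187/60 = 287/374

287/374


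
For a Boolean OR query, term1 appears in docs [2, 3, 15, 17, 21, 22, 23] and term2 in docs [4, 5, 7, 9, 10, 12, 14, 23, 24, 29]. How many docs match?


Boolean OR: find union of posting lists
term1 docs: [2, 3, 15, 17, 21, 22, 23]
term2 docs: [4, 5, 7, 9, 10, 12, 14, 23, 24, 29]
Union: [2, 3, 4, 5, 7, 9, 10, 12, 14, 15, 17, 21, 22, 23, 24, 29]
|union| = 16

16


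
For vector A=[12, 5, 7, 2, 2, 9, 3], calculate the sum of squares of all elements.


|A|^2 = sum of squared components
A[0]^2 = 12^2 = 144
A[1]^2 = 5^2 = 25
A[2]^2 = 7^2 = 49
A[3]^2 = 2^2 = 4
A[4]^2 = 2^2 = 4
A[5]^2 = 9^2 = 81
A[6]^2 = 3^2 = 9
Sum = 144 + 25 + 49 + 4 + 4 + 81 + 9 = 316

316


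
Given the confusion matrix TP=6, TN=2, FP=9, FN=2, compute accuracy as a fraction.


Accuracy = (TP + TN) / (TP + TN + FP + FN)
TP + TN = 6 + 2 = 8
Total = 6 + 2 + 9 + 2 = 19
Accuracy = 8 / 19 = 8/19

8/19


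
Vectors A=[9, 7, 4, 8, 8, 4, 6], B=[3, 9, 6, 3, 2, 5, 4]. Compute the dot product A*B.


Dot product = sum of element-wise products
A[0]*B[0] = 9*3 = 27
A[1]*B[1] = 7*9 = 63
A[2]*B[2] = 4*6 = 24
A[3]*B[3] = 8*3 = 24
A[4]*B[4] = 8*2 = 16
A[5]*B[5] = 4*5 = 20
A[6]*B[6] = 6*4 = 24
Sum = 27 + 63 + 24 + 24 + 16 + 20 + 24 = 198

198


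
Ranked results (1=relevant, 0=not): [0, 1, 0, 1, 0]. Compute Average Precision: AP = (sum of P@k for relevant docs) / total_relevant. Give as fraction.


Computing P@k for each relevant position:
Position 1: not relevant
Position 2: relevant, P@2 = 1/2 = 1/2
Position 3: not relevant
Position 4: relevant, P@4 = 2/4 = 1/2
Position 5: not relevant
Sum of P@k = 1/2 + 1/2 = 1
AP = 1 / 2 = 1/2

1/2


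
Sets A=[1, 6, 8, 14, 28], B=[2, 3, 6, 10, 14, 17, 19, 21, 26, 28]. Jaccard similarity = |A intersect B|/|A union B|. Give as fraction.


A intersect B = [6, 14, 28]
|A intersect B| = 3
A union B = [1, 2, 3, 6, 8, 10, 14, 17, 19, 21, 26, 28]
|A union B| = 12
Jaccard = 3/12 = 1/4

1/4


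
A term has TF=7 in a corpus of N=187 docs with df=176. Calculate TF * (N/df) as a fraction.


TF * (N/df)
= 7 * (187/176)
= 7 * 17/16
= 119/16

119/16


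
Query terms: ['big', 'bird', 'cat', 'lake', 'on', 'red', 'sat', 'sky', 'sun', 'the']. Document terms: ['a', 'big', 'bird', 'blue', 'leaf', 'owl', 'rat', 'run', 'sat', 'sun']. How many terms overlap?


Query terms: ['big', 'bird', 'cat', 'lake', 'on', 'red', 'sat', 'sky', 'sun', 'the']
Document terms: ['a', 'big', 'bird', 'blue', 'leaf', 'owl', 'rat', 'run', 'sat', 'sun']
Common terms: ['big', 'bird', 'sat', 'sun']
Overlap count = 4

4


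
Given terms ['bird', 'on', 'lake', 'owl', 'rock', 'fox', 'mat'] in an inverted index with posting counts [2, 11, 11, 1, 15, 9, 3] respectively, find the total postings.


Summing posting list sizes:
'bird': 2 postings
'on': 11 postings
'lake': 11 postings
'owl': 1 postings
'rock': 15 postings
'fox': 9 postings
'mat': 3 postings
Total = 2 + 11 + 11 + 1 + 15 + 9 + 3 = 52

52


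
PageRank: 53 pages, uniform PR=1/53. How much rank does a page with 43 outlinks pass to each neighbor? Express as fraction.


Initial PR = 1/53 = 1/53
Outlinks = 43
Contribution per link = PR / outlinks
= 1/53 / 43
= 1/2279

1/2279


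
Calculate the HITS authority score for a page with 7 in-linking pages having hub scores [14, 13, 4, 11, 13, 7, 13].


Authority = sum of hub scores of in-linkers
In-link 1: hub score = 14
In-link 2: hub score = 13
In-link 3: hub score = 4
In-link 4: hub score = 11
In-link 5: hub score = 13
In-link 6: hub score = 7
In-link 7: hub score = 13
Authority = 14 + 13 + 4 + 11 + 13 + 7 + 13 = 75

75


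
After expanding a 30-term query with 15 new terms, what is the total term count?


Original terms: 30
Expansion terms: 15
Total = 30 + 15 = 45

45


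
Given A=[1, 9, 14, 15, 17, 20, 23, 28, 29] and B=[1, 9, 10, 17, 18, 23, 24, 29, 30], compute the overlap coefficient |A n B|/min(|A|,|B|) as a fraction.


A intersect B = [1, 9, 17, 23, 29]
|A intersect B| = 5
min(|A|, |B|) = min(9, 9) = 9
Overlap = 5 / 9 = 5/9

5/9


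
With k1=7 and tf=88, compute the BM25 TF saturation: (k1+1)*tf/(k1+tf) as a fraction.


BM25 TF component = (k1+1)*tf / (k1+tf)
k1 = 7, tf = 88
Numerator = (7+1)*88 = 704
Denominator = 7 + 88 = 95
= 704/95 = 704/95

704/95


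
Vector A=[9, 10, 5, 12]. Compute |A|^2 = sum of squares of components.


|A|^2 = sum of squared components
A[0]^2 = 9^2 = 81
A[1]^2 = 10^2 = 100
A[2]^2 = 5^2 = 25
A[3]^2 = 12^2 = 144
Sum = 81 + 100 + 25 + 144 = 350

350


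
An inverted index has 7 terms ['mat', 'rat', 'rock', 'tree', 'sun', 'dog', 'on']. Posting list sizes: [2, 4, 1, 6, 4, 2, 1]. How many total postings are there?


Summing posting list sizes:
'mat': 2 postings
'rat': 4 postings
'rock': 1 postings
'tree': 6 postings
'sun': 4 postings
'dog': 2 postings
'on': 1 postings
Total = 2 + 4 + 1 + 6 + 4 + 2 + 1 = 20

20


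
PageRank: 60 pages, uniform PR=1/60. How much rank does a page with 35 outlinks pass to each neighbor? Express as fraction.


Initial PR = 1/60 = 1/60
Outlinks = 35
Contribution per link = PR / outlinks
= 1/60 / 35
= 1/2100

1/2100


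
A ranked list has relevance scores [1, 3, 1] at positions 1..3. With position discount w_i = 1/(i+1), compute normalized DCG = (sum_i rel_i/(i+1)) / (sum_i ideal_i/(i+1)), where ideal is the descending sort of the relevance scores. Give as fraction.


Position discount weights w_i = 1/(i+1) for i=1..3:
Weights = [1/2, 1/3, 1/4]
Actual relevance: [1, 3, 1]
DCG = 1/2 + 3/3 + 1/4 = 7/4
Ideal relevance (sorted desc): [3, 1, 1]
Ideal DCG = 3/2 + 1/3 + 1/4 = 25/12
nDCG = DCG / ideal_DCG = 7/4 / 25/12 = 21/25

21/25


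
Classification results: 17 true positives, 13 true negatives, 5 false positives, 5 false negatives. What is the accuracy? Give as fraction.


Accuracy = (TP + TN) / (TP + TN + FP + FN)
TP + TN = 17 + 13 = 30
Total = 17 + 13 + 5 + 5 = 40
Accuracy = 30 / 40 = 3/4

3/4


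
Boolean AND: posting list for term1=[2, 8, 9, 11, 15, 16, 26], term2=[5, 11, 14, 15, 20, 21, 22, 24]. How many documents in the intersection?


Boolean AND: find intersection of posting lists
term1 docs: [2, 8, 9, 11, 15, 16, 26]
term2 docs: [5, 11, 14, 15, 20, 21, 22, 24]
Intersection: [11, 15]
|intersection| = 2

2


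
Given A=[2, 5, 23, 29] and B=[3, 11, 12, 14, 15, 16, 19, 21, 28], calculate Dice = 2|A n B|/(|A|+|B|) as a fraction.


A intersect B = []
|A intersect B| = 0
|A| = 4, |B| = 9
Dice = 2*0 / (4+9)
= 0 / 13 = 0

0


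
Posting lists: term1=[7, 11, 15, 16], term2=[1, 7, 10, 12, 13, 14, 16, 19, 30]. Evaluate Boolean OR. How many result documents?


Boolean OR: find union of posting lists
term1 docs: [7, 11, 15, 16]
term2 docs: [1, 7, 10, 12, 13, 14, 16, 19, 30]
Union: [1, 7, 10, 11, 12, 13, 14, 15, 16, 19, 30]
|union| = 11

11


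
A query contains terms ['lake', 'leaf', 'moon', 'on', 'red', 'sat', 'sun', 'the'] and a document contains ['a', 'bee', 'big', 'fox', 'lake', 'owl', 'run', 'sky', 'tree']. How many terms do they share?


Query terms: ['lake', 'leaf', 'moon', 'on', 'red', 'sat', 'sun', 'the']
Document terms: ['a', 'bee', 'big', 'fox', 'lake', 'owl', 'run', 'sky', 'tree']
Common terms: ['lake']
Overlap count = 1

1


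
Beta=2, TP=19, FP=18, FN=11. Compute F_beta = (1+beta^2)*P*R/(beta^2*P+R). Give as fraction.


P = TP/(TP+FP) = 19/37 = 19/37
R = TP/(TP+FN) = 19/30 = 19/30
beta^2 = 2^2 = 4
(1 + beta^2) = 5
Numerator = (1+beta^2)*P*R = 361/222
Denominator = beta^2*P + R = 76/37 + 19/30 = 2983/1110
F_beta = 95/157

95/157


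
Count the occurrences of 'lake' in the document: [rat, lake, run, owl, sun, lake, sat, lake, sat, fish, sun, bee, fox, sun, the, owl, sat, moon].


Document has 18 words
Scanning for 'lake':
Found at positions: [1, 5, 7]
Count = 3

3


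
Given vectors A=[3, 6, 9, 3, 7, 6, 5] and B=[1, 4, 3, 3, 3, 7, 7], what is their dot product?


Dot product = sum of element-wise products
A[0]*B[0] = 3*1 = 3
A[1]*B[1] = 6*4 = 24
A[2]*B[2] = 9*3 = 27
A[3]*B[3] = 3*3 = 9
A[4]*B[4] = 7*3 = 21
A[5]*B[5] = 6*7 = 42
A[6]*B[6] = 5*7 = 35
Sum = 3 + 24 + 27 + 9 + 21 + 42 + 35 = 161

161


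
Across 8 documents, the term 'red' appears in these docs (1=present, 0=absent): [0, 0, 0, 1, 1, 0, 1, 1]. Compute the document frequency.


Checking each document for 'red':
Doc 1: absent
Doc 2: absent
Doc 3: absent
Doc 4: present
Doc 5: present
Doc 6: absent
Doc 7: present
Doc 8: present
df = sum of presences = 0 + 0 + 0 + 1 + 1 + 0 + 1 + 1 = 4

4


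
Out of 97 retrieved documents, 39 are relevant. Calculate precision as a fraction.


Precision = relevant_retrieved / total_retrieved
= 39 / 97
= 39 / (39 + 58)
= 39/97

39/97


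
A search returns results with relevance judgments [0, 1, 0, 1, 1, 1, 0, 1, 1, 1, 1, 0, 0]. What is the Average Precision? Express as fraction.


Computing P@k for each relevant position:
Position 1: not relevant
Position 2: relevant, P@2 = 1/2 = 1/2
Position 3: not relevant
Position 4: relevant, P@4 = 2/4 = 1/2
Position 5: relevant, P@5 = 3/5 = 3/5
Position 6: relevant, P@6 = 4/6 = 2/3
Position 7: not relevant
Position 8: relevant, P@8 = 5/8 = 5/8
Position 9: relevant, P@9 = 6/9 = 2/3
Position 10: relevant, P@10 = 7/10 = 7/10
Position 11: relevant, P@11 = 8/11 = 8/11
Position 12: not relevant
Position 13: not relevant
Sum of P@k = 1/2 + 1/2 + 3/5 + 2/3 + 5/8 + 2/3 + 7/10 + 8/11 = 6581/1320
AP = 6581/1320 / 8 = 6581/10560

6581/10560


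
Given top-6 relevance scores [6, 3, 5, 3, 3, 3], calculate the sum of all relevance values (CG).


Cumulative Gain = sum of relevance scores
Position 1: rel=6, running sum=6
Position 2: rel=3, running sum=9
Position 3: rel=5, running sum=14
Position 4: rel=3, running sum=17
Position 5: rel=3, running sum=20
Position 6: rel=3, running sum=23
CG = 23

23


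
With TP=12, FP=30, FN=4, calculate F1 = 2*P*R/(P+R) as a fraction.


F1 = 2 * P * R / (P + R)
P = TP/(TP+FP) = 12/42 = 2/7
R = TP/(TP+FN) = 12/16 = 3/4
2 * P * R = 2 * 2/7 * 3/4 = 3/7
P + R = 2/7 + 3/4 = 29/28
F1 = 3/7 / 29/28 = 12/29

12/29


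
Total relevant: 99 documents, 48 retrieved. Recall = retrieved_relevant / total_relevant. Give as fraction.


Recall = retrieved_relevant / total_relevant
= 48 / 99
= 48 / (48 + 51)
= 16/33

16/33


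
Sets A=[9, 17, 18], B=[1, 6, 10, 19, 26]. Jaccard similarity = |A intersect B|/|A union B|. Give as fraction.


A intersect B = []
|A intersect B| = 0
A union B = [1, 6, 9, 10, 17, 18, 19, 26]
|A union B| = 8
Jaccard = 0/8 = 0

0


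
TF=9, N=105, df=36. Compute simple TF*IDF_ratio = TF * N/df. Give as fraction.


TF * (N/df)
= 9 * (105/36)
= 9 * 35/12
= 105/4

105/4


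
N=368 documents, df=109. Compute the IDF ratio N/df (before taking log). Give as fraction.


IDF ratio = N / df
= 368 / 109
= 368/109

368/109


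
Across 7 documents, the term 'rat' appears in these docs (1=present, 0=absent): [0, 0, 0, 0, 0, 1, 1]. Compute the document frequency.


Checking each document for 'rat':
Doc 1: absent
Doc 2: absent
Doc 3: absent
Doc 4: absent
Doc 5: absent
Doc 6: present
Doc 7: present
df = sum of presences = 0 + 0 + 0 + 0 + 0 + 1 + 1 = 2

2


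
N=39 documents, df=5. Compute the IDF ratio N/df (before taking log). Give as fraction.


IDF ratio = N / df
= 39 / 5
= 39/5

39/5


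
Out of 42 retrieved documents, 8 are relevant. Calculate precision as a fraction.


Precision = relevant_retrieved / total_retrieved
= 8 / 42
= 8 / (8 + 34)
= 4/21

4/21


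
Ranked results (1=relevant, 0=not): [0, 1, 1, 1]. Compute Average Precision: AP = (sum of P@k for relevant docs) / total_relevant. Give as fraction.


Computing P@k for each relevant position:
Position 1: not relevant
Position 2: relevant, P@2 = 1/2 = 1/2
Position 3: relevant, P@3 = 2/3 = 2/3
Position 4: relevant, P@4 = 3/4 = 3/4
Sum of P@k = 1/2 + 2/3 + 3/4 = 23/12
AP = 23/12 / 3 = 23/36

23/36


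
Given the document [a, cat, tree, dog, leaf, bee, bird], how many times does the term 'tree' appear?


Document has 7 words
Scanning for 'tree':
Found at positions: [2]
Count = 1

1


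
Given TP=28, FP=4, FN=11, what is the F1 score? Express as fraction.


F1 = 2 * P * R / (P + R)
P = TP/(TP+FP) = 28/32 = 7/8
R = TP/(TP+FN) = 28/39 = 28/39
2 * P * R = 2 * 7/8 * 28/39 = 49/39
P + R = 7/8 + 28/39 = 497/312
F1 = 49/39 / 497/312 = 56/71

56/71


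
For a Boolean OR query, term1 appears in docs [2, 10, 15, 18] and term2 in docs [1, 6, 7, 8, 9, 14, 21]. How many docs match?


Boolean OR: find union of posting lists
term1 docs: [2, 10, 15, 18]
term2 docs: [1, 6, 7, 8, 9, 14, 21]
Union: [1, 2, 6, 7, 8, 9, 10, 14, 15, 18, 21]
|union| = 11

11


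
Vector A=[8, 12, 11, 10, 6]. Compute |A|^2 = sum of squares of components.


|A|^2 = sum of squared components
A[0]^2 = 8^2 = 64
A[1]^2 = 12^2 = 144
A[2]^2 = 11^2 = 121
A[3]^2 = 10^2 = 100
A[4]^2 = 6^2 = 36
Sum = 64 + 144 + 121 + 100 + 36 = 465

465


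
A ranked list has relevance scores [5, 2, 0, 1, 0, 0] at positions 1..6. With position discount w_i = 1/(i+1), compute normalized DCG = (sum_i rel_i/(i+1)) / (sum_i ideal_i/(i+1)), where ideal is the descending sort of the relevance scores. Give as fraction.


Position discount weights w_i = 1/(i+1) for i=1..6:
Weights = [1/2, 1/3, 1/4, 1/5, 1/6, 1/7]
Actual relevance: [5, 2, 0, 1, 0, 0]
DCG = 5/2 + 2/3 + 0/4 + 1/5 + 0/6 + 0/7 = 101/30
Ideal relevance (sorted desc): [5, 2, 1, 0, 0, 0]
Ideal DCG = 5/2 + 2/3 + 1/4 + 0/5 + 0/6 + 0/7 = 41/12
nDCG = DCG / ideal_DCG = 101/30 / 41/12 = 202/205

202/205


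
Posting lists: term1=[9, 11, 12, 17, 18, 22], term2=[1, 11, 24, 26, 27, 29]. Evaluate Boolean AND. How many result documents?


Boolean AND: find intersection of posting lists
term1 docs: [9, 11, 12, 17, 18, 22]
term2 docs: [1, 11, 24, 26, 27, 29]
Intersection: [11]
|intersection| = 1

1


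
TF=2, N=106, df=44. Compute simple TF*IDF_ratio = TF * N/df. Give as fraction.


TF * (N/df)
= 2 * (106/44)
= 2 * 53/22
= 53/11

53/11


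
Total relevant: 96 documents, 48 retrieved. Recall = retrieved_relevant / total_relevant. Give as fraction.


Recall = retrieved_relevant / total_relevant
= 48 / 96
= 48 / (48 + 48)
= 1/2

1/2


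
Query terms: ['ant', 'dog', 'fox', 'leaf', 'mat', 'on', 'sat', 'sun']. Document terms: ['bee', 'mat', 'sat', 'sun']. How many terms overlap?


Query terms: ['ant', 'dog', 'fox', 'leaf', 'mat', 'on', 'sat', 'sun']
Document terms: ['bee', 'mat', 'sat', 'sun']
Common terms: ['mat', 'sat', 'sun']
Overlap count = 3

3


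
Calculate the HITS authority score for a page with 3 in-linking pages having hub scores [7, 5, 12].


Authority = sum of hub scores of in-linkers
In-link 1: hub score = 7
In-link 2: hub score = 5
In-link 3: hub score = 12
Authority = 7 + 5 + 12 = 24

24


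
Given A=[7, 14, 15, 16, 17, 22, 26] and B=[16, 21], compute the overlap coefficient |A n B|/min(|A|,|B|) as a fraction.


A intersect B = [16]
|A intersect B| = 1
min(|A|, |B|) = min(7, 2) = 2
Overlap = 1 / 2 = 1/2

1/2


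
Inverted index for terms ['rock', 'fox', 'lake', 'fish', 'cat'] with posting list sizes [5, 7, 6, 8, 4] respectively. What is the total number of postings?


Summing posting list sizes:
'rock': 5 postings
'fox': 7 postings
'lake': 6 postings
'fish': 8 postings
'cat': 4 postings
Total = 5 + 7 + 6 + 8 + 4 = 30

30


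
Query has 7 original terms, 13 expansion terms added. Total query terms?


Original terms: 7
Expansion terms: 13
Total = 7 + 13 = 20

20


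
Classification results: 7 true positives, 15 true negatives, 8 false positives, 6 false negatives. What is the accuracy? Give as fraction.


Accuracy = (TP + TN) / (TP + TN + FP + FN)
TP + TN = 7 + 15 = 22
Total = 7 + 15 + 8 + 6 = 36
Accuracy = 22 / 36 = 11/18

11/18


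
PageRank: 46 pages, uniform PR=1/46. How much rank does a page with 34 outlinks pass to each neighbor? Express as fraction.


Initial PR = 1/46 = 1/46
Outlinks = 34
Contribution per link = PR / outlinks
= 1/46 / 34
= 1/1564

1/1564


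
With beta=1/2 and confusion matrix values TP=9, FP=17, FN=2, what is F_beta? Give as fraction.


P = TP/(TP+FP) = 9/26 = 9/26
R = TP/(TP+FN) = 9/11 = 9/11
beta^2 = 1/2^2 = 1/4
(1 + beta^2) = 5/4
Numerator = (1+beta^2)*P*R = 405/1144
Denominator = beta^2*P + R = 9/104 + 9/11 = 1035/1144
F_beta = 9/23

9/23


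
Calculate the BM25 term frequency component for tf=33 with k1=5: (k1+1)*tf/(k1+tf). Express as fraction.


BM25 TF component = (k1+1)*tf / (k1+tf)
k1 = 5, tf = 33
Numerator = (5+1)*33 = 198
Denominator = 5 + 33 = 38
= 198/38 = 99/19

99/19


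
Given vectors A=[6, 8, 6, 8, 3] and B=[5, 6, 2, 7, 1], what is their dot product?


Dot product = sum of element-wise products
A[0]*B[0] = 6*5 = 30
A[1]*B[1] = 8*6 = 48
A[2]*B[2] = 6*2 = 12
A[3]*B[3] = 8*7 = 56
A[4]*B[4] = 3*1 = 3
Sum = 30 + 48 + 12 + 56 + 3 = 149

149


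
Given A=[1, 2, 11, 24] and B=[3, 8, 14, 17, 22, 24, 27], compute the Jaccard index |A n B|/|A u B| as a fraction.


A intersect B = [24]
|A intersect B| = 1
A union B = [1, 2, 3, 8, 11, 14, 17, 22, 24, 27]
|A union B| = 10
Jaccard = 1/10 = 1/10

1/10


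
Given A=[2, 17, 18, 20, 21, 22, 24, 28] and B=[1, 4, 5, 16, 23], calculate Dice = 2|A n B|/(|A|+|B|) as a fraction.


A intersect B = []
|A intersect B| = 0
|A| = 8, |B| = 5
Dice = 2*0 / (8+5)
= 0 / 13 = 0

0


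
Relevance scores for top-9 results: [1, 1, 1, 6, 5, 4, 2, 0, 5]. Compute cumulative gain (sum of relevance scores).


Cumulative Gain = sum of relevance scores
Position 1: rel=1, running sum=1
Position 2: rel=1, running sum=2
Position 3: rel=1, running sum=3
Position 4: rel=6, running sum=9
Position 5: rel=5, running sum=14
Position 6: rel=4, running sum=18
Position 7: rel=2, running sum=20
Position 8: rel=0, running sum=20
Position 9: rel=5, running sum=25
CG = 25

25


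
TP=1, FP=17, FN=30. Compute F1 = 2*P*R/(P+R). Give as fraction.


F1 = 2 * P * R / (P + R)
P = TP/(TP+FP) = 1/18 = 1/18
R = TP/(TP+FN) = 1/31 = 1/31
2 * P * R = 2 * 1/18 * 1/31 = 1/279
P + R = 1/18 + 1/31 = 49/558
F1 = 1/279 / 49/558 = 2/49

2/49


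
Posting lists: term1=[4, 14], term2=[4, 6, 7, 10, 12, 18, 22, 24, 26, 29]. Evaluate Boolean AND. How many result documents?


Boolean AND: find intersection of posting lists
term1 docs: [4, 14]
term2 docs: [4, 6, 7, 10, 12, 18, 22, 24, 26, 29]
Intersection: [4]
|intersection| = 1

1


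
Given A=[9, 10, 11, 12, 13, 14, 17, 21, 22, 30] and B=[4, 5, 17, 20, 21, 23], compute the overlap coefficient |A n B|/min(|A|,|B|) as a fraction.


A intersect B = [17, 21]
|A intersect B| = 2
min(|A|, |B|) = min(10, 6) = 6
Overlap = 2 / 6 = 1/3

1/3


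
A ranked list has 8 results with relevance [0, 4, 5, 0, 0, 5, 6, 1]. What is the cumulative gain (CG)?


Cumulative Gain = sum of relevance scores
Position 1: rel=0, running sum=0
Position 2: rel=4, running sum=4
Position 3: rel=5, running sum=9
Position 4: rel=0, running sum=9
Position 5: rel=0, running sum=9
Position 6: rel=5, running sum=14
Position 7: rel=6, running sum=20
Position 8: rel=1, running sum=21
CG = 21

21


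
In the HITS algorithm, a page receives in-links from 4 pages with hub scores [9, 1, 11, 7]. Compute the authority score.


Authority = sum of hub scores of in-linkers
In-link 1: hub score = 9
In-link 2: hub score = 1
In-link 3: hub score = 11
In-link 4: hub score = 7
Authority = 9 + 1 + 11 + 7 = 28

28


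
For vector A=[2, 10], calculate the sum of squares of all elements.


|A|^2 = sum of squared components
A[0]^2 = 2^2 = 4
A[1]^2 = 10^2 = 100
Sum = 4 + 100 = 104

104


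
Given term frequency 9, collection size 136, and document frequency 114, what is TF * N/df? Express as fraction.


TF * (N/df)
= 9 * (136/114)
= 9 * 68/57
= 204/19

204/19


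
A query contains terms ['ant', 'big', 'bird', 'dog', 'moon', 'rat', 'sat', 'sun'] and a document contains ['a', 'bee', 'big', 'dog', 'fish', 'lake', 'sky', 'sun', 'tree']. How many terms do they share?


Query terms: ['ant', 'big', 'bird', 'dog', 'moon', 'rat', 'sat', 'sun']
Document terms: ['a', 'bee', 'big', 'dog', 'fish', 'lake', 'sky', 'sun', 'tree']
Common terms: ['big', 'dog', 'sun']
Overlap count = 3

3


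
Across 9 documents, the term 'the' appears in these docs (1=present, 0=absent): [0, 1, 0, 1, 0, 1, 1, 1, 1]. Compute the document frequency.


Checking each document for 'the':
Doc 1: absent
Doc 2: present
Doc 3: absent
Doc 4: present
Doc 5: absent
Doc 6: present
Doc 7: present
Doc 8: present
Doc 9: present
df = sum of presences = 0 + 1 + 0 + 1 + 0 + 1 + 1 + 1 + 1 = 6

6


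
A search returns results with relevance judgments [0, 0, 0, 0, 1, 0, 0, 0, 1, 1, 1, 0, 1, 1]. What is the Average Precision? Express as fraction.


Computing P@k for each relevant position:
Position 1: not relevant
Position 2: not relevant
Position 3: not relevant
Position 4: not relevant
Position 5: relevant, P@5 = 1/5 = 1/5
Position 6: not relevant
Position 7: not relevant
Position 8: not relevant
Position 9: relevant, P@9 = 2/9 = 2/9
Position 10: relevant, P@10 = 3/10 = 3/10
Position 11: relevant, P@11 = 4/11 = 4/11
Position 12: not relevant
Position 13: relevant, P@13 = 5/13 = 5/13
Position 14: relevant, P@14 = 6/14 = 3/7
Sum of P@k = 1/5 + 2/9 + 3/10 + 4/11 + 5/13 + 3/7 = 34217/18018
AP = 34217/18018 / 6 = 34217/108108

34217/108108


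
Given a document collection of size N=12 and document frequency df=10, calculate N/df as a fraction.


IDF ratio = N / df
= 12 / 10
= 6/5

6/5


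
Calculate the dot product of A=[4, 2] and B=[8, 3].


Dot product = sum of element-wise products
A[0]*B[0] = 4*8 = 32
A[1]*B[1] = 2*3 = 6
Sum = 32 + 6 = 38

38


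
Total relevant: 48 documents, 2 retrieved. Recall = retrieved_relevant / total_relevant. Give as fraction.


Recall = retrieved_relevant / total_relevant
= 2 / 48
= 2 / (2 + 46)
= 1/24

1/24


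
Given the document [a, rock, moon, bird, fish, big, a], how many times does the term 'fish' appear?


Document has 7 words
Scanning for 'fish':
Found at positions: [4]
Count = 1

1


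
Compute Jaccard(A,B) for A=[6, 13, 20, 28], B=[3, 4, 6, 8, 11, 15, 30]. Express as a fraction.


A intersect B = [6]
|A intersect B| = 1
A union B = [3, 4, 6, 8, 11, 13, 15, 20, 28, 30]
|A union B| = 10
Jaccard = 1/10 = 1/10

1/10


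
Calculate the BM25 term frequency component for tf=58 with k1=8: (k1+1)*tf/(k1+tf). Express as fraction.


BM25 TF component = (k1+1)*tf / (k1+tf)
k1 = 8, tf = 58
Numerator = (8+1)*58 = 522
Denominator = 8 + 58 = 66
= 522/66 = 87/11

87/11


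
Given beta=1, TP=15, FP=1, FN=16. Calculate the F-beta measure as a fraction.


P = TP/(TP+FP) = 15/16 = 15/16
R = TP/(TP+FN) = 15/31 = 15/31
beta^2 = 1^2 = 1
(1 + beta^2) = 2
Numerator = (1+beta^2)*P*R = 225/248
Denominator = beta^2*P + R = 15/16 + 15/31 = 705/496
F_beta = 30/47

30/47


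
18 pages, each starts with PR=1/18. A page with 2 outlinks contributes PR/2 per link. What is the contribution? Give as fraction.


Initial PR = 1/18 = 1/18
Outlinks = 2
Contribution per link = PR / outlinks
= 1/18 / 2
= 1/36

1/36


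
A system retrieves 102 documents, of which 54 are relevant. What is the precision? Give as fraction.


Precision = relevant_retrieved / total_retrieved
= 54 / 102
= 54 / (54 + 48)
= 9/17

9/17


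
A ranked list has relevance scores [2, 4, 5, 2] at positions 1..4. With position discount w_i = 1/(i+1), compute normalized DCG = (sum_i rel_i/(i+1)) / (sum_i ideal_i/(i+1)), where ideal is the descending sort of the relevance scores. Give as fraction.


Position discount weights w_i = 1/(i+1) for i=1..4:
Weights = [1/2, 1/3, 1/4, 1/5]
Actual relevance: [2, 4, 5, 2]
DCG = 2/2 + 4/3 + 5/4 + 2/5 = 239/60
Ideal relevance (sorted desc): [5, 4, 2, 2]
Ideal DCG = 5/2 + 4/3 + 2/4 + 2/5 = 71/15
nDCG = DCG / ideal_DCG = 239/60 / 71/15 = 239/284

239/284


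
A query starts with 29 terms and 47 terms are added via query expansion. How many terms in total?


Original terms: 29
Expansion terms: 47
Total = 29 + 47 = 76

76


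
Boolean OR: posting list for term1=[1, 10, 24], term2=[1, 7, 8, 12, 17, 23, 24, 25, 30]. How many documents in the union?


Boolean OR: find union of posting lists
term1 docs: [1, 10, 24]
term2 docs: [1, 7, 8, 12, 17, 23, 24, 25, 30]
Union: [1, 7, 8, 10, 12, 17, 23, 24, 25, 30]
|union| = 10

10


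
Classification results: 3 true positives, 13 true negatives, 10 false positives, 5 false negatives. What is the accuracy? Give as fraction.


Accuracy = (TP + TN) / (TP + TN + FP + FN)
TP + TN = 3 + 13 = 16
Total = 3 + 13 + 10 + 5 = 31
Accuracy = 16 / 31 = 16/31

16/31


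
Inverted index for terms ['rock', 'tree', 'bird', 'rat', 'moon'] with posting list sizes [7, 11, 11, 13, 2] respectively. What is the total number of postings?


Summing posting list sizes:
'rock': 7 postings
'tree': 11 postings
'bird': 11 postings
'rat': 13 postings
'moon': 2 postings
Total = 7 + 11 + 11 + 13 + 2 = 44

44


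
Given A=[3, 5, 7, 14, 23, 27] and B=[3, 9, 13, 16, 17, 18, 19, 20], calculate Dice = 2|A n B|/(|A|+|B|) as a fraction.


A intersect B = [3]
|A intersect B| = 1
|A| = 6, |B| = 8
Dice = 2*1 / (6+8)
= 2 / 14 = 1/7

1/7


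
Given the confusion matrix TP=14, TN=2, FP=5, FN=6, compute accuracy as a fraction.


Accuracy = (TP + TN) / (TP + TN + FP + FN)
TP + TN = 14 + 2 = 16
Total = 14 + 2 + 5 + 6 = 27
Accuracy = 16 / 27 = 16/27

16/27


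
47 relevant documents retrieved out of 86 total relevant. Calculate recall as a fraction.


Recall = retrieved_relevant / total_relevant
= 47 / 86
= 47 / (47 + 39)
= 47/86

47/86


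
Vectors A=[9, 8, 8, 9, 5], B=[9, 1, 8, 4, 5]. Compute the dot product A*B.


Dot product = sum of element-wise products
A[0]*B[0] = 9*9 = 81
A[1]*B[1] = 8*1 = 8
A[2]*B[2] = 8*8 = 64
A[3]*B[3] = 9*4 = 36
A[4]*B[4] = 5*5 = 25
Sum = 81 + 8 + 64 + 36 + 25 = 214

214


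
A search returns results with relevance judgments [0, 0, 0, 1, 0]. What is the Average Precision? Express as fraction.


Computing P@k for each relevant position:
Position 1: not relevant
Position 2: not relevant
Position 3: not relevant
Position 4: relevant, P@4 = 1/4 = 1/4
Position 5: not relevant
Sum of P@k = 1/4 = 1/4
AP = 1/4 / 1 = 1/4

1/4


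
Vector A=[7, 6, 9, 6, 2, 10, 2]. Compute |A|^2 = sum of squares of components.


|A|^2 = sum of squared components
A[0]^2 = 7^2 = 49
A[1]^2 = 6^2 = 36
A[2]^2 = 9^2 = 81
A[3]^2 = 6^2 = 36
A[4]^2 = 2^2 = 4
A[5]^2 = 10^2 = 100
A[6]^2 = 2^2 = 4
Sum = 49 + 36 + 81 + 36 + 4 + 100 + 4 = 310

310


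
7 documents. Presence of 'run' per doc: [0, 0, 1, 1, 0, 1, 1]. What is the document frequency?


Checking each document for 'run':
Doc 1: absent
Doc 2: absent
Doc 3: present
Doc 4: present
Doc 5: absent
Doc 6: present
Doc 7: present
df = sum of presences = 0 + 0 + 1 + 1 + 0 + 1 + 1 = 4

4


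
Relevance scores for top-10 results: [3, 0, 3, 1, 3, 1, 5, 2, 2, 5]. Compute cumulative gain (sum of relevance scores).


Cumulative Gain = sum of relevance scores
Position 1: rel=3, running sum=3
Position 2: rel=0, running sum=3
Position 3: rel=3, running sum=6
Position 4: rel=1, running sum=7
Position 5: rel=3, running sum=10
Position 6: rel=1, running sum=11
Position 7: rel=5, running sum=16
Position 8: rel=2, running sum=18
Position 9: rel=2, running sum=20
Position 10: rel=5, running sum=25
CG = 25

25


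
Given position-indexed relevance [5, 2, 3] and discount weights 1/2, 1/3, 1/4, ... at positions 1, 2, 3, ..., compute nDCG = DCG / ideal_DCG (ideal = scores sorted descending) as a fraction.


Position discount weights w_i = 1/(i+1) for i=1..3:
Weights = [1/2, 1/3, 1/4]
Actual relevance: [5, 2, 3]
DCG = 5/2 + 2/3 + 3/4 = 47/12
Ideal relevance (sorted desc): [5, 3, 2]
Ideal DCG = 5/2 + 3/3 + 2/4 = 4
nDCG = DCG / ideal_DCG = 47/12 / 4 = 47/48

47/48


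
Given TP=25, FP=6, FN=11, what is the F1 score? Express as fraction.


F1 = 2 * P * R / (P + R)
P = TP/(TP+FP) = 25/31 = 25/31
R = TP/(TP+FN) = 25/36 = 25/36
2 * P * R = 2 * 25/31 * 25/36 = 625/558
P + R = 25/31 + 25/36 = 1675/1116
F1 = 625/558 / 1675/1116 = 50/67

50/67


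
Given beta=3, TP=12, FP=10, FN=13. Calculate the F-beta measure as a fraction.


P = TP/(TP+FP) = 12/22 = 6/11
R = TP/(TP+FN) = 12/25 = 12/25
beta^2 = 3^2 = 9
(1 + beta^2) = 10
Numerator = (1+beta^2)*P*R = 144/55
Denominator = beta^2*P + R = 54/11 + 12/25 = 1482/275
F_beta = 120/247

120/247


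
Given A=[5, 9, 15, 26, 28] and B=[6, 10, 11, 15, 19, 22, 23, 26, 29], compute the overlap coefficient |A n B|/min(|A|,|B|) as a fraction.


A intersect B = [15, 26]
|A intersect B| = 2
min(|A|, |B|) = min(5, 9) = 5
Overlap = 2 / 5 = 2/5

2/5


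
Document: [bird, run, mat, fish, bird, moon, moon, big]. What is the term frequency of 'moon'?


Document has 8 words
Scanning for 'moon':
Found at positions: [5, 6]
Count = 2

2


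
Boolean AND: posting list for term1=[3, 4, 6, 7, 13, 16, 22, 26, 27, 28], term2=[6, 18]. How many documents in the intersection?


Boolean AND: find intersection of posting lists
term1 docs: [3, 4, 6, 7, 13, 16, 22, 26, 27, 28]
term2 docs: [6, 18]
Intersection: [6]
|intersection| = 1

1


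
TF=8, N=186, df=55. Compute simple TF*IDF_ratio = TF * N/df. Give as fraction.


TF * (N/df)
= 8 * (186/55)
= 8 * 186/55
= 1488/55

1488/55


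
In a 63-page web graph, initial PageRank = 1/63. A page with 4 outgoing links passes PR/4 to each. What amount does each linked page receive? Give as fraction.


Initial PR = 1/63 = 1/63
Outlinks = 4
Contribution per link = PR / outlinks
= 1/63 / 4
= 1/252

1/252


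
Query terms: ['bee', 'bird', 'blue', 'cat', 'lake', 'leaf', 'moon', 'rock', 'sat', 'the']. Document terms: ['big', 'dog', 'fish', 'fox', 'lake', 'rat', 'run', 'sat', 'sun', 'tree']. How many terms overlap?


Query terms: ['bee', 'bird', 'blue', 'cat', 'lake', 'leaf', 'moon', 'rock', 'sat', 'the']
Document terms: ['big', 'dog', 'fish', 'fox', 'lake', 'rat', 'run', 'sat', 'sun', 'tree']
Common terms: ['lake', 'sat']
Overlap count = 2

2


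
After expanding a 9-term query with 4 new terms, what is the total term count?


Original terms: 9
Expansion terms: 4
Total = 9 + 4 = 13

13


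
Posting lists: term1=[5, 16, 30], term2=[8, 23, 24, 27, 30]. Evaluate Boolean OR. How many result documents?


Boolean OR: find union of posting lists
term1 docs: [5, 16, 30]
term2 docs: [8, 23, 24, 27, 30]
Union: [5, 8, 16, 23, 24, 27, 30]
|union| = 7

7


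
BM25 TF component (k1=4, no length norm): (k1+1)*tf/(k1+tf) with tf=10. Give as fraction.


BM25 TF component = (k1+1)*tf / (k1+tf)
k1 = 4, tf = 10
Numerator = (4+1)*10 = 50
Denominator = 4 + 10 = 14
= 50/14 = 25/7

25/7


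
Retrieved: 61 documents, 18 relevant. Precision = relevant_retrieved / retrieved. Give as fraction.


Precision = relevant_retrieved / total_retrieved
= 18 / 61
= 18 / (18 + 43)
= 18/61

18/61


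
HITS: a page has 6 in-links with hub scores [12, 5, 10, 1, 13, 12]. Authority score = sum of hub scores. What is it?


Authority = sum of hub scores of in-linkers
In-link 1: hub score = 12
In-link 2: hub score = 5
In-link 3: hub score = 10
In-link 4: hub score = 1
In-link 5: hub score = 13
In-link 6: hub score = 12
Authority = 12 + 5 + 10 + 1 + 13 + 12 = 53

53


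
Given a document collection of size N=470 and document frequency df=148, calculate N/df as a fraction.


IDF ratio = N / df
= 470 / 148
= 235/74

235/74


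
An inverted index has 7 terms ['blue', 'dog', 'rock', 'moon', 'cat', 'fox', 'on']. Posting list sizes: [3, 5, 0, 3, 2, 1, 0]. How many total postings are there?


Summing posting list sizes:
'blue': 3 postings
'dog': 5 postings
'rock': 0 postings
'moon': 3 postings
'cat': 2 postings
'fox': 1 postings
'on': 0 postings
Total = 3 + 5 + 0 + 3 + 2 + 1 + 0 = 14

14


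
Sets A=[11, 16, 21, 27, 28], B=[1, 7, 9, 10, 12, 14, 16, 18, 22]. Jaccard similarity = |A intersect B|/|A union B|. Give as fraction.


A intersect B = [16]
|A intersect B| = 1
A union B = [1, 7, 9, 10, 11, 12, 14, 16, 18, 21, 22, 27, 28]
|A union B| = 13
Jaccard = 1/13 = 1/13

1/13


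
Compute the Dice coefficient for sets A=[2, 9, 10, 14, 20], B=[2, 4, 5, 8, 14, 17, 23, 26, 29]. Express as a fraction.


A intersect B = [2, 14]
|A intersect B| = 2
|A| = 5, |B| = 9
Dice = 2*2 / (5+9)
= 4 / 14 = 2/7

2/7


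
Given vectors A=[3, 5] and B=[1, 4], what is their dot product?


Dot product = sum of element-wise products
A[0]*B[0] = 3*1 = 3
A[1]*B[1] = 5*4 = 20
Sum = 3 + 20 = 23

23


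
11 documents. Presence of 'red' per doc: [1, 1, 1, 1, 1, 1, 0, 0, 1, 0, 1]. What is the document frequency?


Checking each document for 'red':
Doc 1: present
Doc 2: present
Doc 3: present
Doc 4: present
Doc 5: present
Doc 6: present
Doc 7: absent
Doc 8: absent
Doc 9: present
Doc 10: absent
Doc 11: present
df = sum of presences = 1 + 1 + 1 + 1 + 1 + 1 + 0 + 0 + 1 + 0 + 1 = 8

8


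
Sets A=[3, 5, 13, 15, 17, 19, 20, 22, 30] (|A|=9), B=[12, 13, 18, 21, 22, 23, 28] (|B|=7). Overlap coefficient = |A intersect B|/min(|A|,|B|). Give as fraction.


A intersect B = [13, 22]
|A intersect B| = 2
min(|A|, |B|) = min(9, 7) = 7
Overlap = 2 / 7 = 2/7

2/7


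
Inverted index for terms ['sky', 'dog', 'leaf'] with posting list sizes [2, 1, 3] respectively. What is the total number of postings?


Summing posting list sizes:
'sky': 2 postings
'dog': 1 postings
'leaf': 3 postings
Total = 2 + 1 + 3 = 6

6


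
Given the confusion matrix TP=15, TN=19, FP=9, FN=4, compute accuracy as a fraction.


Accuracy = (TP + TN) / (TP + TN + FP + FN)
TP + TN = 15 + 19 = 34
Total = 15 + 19 + 9 + 4 = 47
Accuracy = 34 / 47 = 34/47

34/47


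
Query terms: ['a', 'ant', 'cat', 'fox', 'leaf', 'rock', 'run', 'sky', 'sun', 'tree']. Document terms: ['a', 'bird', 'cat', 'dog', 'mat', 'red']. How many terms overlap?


Query terms: ['a', 'ant', 'cat', 'fox', 'leaf', 'rock', 'run', 'sky', 'sun', 'tree']
Document terms: ['a', 'bird', 'cat', 'dog', 'mat', 'red']
Common terms: ['a', 'cat']
Overlap count = 2

2
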